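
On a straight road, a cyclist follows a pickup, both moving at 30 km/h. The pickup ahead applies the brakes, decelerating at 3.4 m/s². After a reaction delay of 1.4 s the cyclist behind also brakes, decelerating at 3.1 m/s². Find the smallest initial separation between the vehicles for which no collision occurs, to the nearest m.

30 km/h ÷ 3.6 = 8.3333 m/s.
Leader travels v²/(2a_L) = 69.444 / 6.800 = 10.212 m before stopping.
Follower covers v·t_r = 8.3333 × 1.4 = 11.667 m while reacting, then v²/(2a_F) = 69.444 / 6.200 = 11.201 m while braking, for a total of 11.667 + 11.201 = 22.868 m.
Since a_F ≤ a_L and the follower starts braking later, the follower is never slower than the leader, so the closest approach is when both have stopped.
Minimum gap = 22.868 − 10.212 = 12.656 m.

Minimum gap ≈ 13 m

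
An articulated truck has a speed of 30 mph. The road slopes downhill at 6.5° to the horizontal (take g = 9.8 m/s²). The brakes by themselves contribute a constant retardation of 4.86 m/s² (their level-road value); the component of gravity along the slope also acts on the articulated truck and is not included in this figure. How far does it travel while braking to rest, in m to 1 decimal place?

30 mph × 0.44704 = 13.4112 m/s.
Gravity along the downhill slope reduces the braking deceleration: a_eff = 4.860 − 9.8·sin 6.5° = 4.860 − 1.109 = 3.751 m/s².
Braking distance = v²/(2a) = 13.4112² / (2 × 3.751) = 179.860 / 7.502 = 23.975 m.

Braking distance ≈ 24.0 m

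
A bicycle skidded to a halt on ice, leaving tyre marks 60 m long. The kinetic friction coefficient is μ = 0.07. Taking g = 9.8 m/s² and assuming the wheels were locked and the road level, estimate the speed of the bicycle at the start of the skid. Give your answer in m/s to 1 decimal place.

Deceleration a = μg = 0.07 × 9.8 = 0.686 m/s².
v = √(2a·d) = √(2 × 0.686 × 60) = √82.320 = 9.0730 m/s.

Initial speed ≈ 9.1 m/s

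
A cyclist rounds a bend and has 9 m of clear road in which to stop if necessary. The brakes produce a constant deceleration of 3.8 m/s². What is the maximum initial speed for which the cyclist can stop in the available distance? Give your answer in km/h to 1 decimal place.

Maximum speed ≈ 29.8 km/h

v²/(2a) = d ⇒ v = √(2 × 3.800 × 9) = √68.40 = 8.2704 m/s.
8.2704 m/s × 3.6 = 29.773 km/h.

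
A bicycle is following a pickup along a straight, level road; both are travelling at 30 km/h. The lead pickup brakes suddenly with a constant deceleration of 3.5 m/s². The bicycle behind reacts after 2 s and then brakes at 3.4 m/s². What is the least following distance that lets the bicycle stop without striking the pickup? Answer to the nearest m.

Minimum gap ≈ 17 m

30 km/h ÷ 3.6 = 8.3333 m/s.
Leader travels v²/(2a_L) = 69.444 / 7.000 = 9.921 m before stopping.
Follower covers v·t_r = 8.3333 × 2 = 16.667 m while reacting, then v²/(2a_F) = 69.444 / 6.800 = 10.212 m while braking, for a total of 16.667 + 10.212 = 26.879 m.
Since a_F ≤ a_L and the follower starts braking later, the follower is never slower than the leader, so the closest approach is when both have stopped.
Minimum gap = 26.879 − 9.921 = 16.958 m.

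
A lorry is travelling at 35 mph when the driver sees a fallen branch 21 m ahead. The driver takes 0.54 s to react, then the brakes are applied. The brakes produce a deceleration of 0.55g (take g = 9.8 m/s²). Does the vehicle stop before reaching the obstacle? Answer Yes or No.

No

35 mph × 0.44704 = 15.6464 m/s.
a = 0.55 × 9.8 = 5.390 m/s².
Reaction distance = 15.6464 × 0.54 = 8.449 m.
Braking distance = v²/(2a) = 244.810 / 10.780 = 22.710 m.
Total stopping distance = 8.449 + 22.710 = 31.159 m, vs 21 m available — it cannot stop in time and overshoots by 31.159 − 21 = 10.159 m.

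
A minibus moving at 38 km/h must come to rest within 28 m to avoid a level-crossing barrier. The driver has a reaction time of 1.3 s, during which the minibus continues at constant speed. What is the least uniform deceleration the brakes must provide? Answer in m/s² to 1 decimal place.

38 km/h ÷ 3.6 = 10.5556 m/s.
Distance covered during reaction = 10.5556 × 1.3 = 13.722 m.
Distance available for braking: 28 − 13.722 = 14.278 m.
v² = 2a·d ⇒ a = v²/(2d) = 10.5556² / (2 × 14.278) = 111.421 / 28.556 = 3.9018 m/s².

Required deceleration ≈ 3.9 m/s²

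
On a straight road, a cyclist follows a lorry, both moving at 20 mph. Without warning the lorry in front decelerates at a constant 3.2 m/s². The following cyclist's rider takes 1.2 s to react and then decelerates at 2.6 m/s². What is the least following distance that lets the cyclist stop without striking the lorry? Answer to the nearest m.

20 mph × 0.44704 = 8.9408 m/s.
Leader travels v²/(2a_L) = 79.938 / 6.400 = 12.490 m before stopping.
Follower covers v·t_r = 8.9408 × 1.2 = 10.729 m while reacting, then v²/(2a_F) = 79.938 / 5.200 = 15.373 m while braking, for a total of 10.729 + 15.373 = 26.102 m.
Since a_F ≤ a_L and the follower starts braking later, the follower is never slower than the leader, so the closest approach is when both have stopped.
Minimum gap = 26.102 − 12.490 = 13.612 m.

Minimum gap ≈ 14 m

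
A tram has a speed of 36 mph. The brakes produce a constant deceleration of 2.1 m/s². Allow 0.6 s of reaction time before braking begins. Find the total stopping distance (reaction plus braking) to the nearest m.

36 mph × 0.44704 = 16.0934 m/s.
Reaction distance = v·t_r = 16.0934 × 0.6 = 9.656 m.
Braking distance = v²/(2a) = 16.0934² / (2 × 2.100) = 258.998 / 4.200 = 61.666 m.
Total = 9.656 + 61.666 = 71.322 m.

Total stopping distance ≈ 71 m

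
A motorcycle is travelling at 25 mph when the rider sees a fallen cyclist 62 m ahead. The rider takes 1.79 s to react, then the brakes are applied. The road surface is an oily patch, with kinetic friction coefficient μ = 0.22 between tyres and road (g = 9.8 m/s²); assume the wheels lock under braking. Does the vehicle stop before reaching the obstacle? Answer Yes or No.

25 mph × 0.44704 = 11.1760 m/s.
a = μg = 0.22 × 9.8 = 2.156 m/s².
Reaction distance = 11.1760 × 1.79 = 20.005 m.
Braking distance = v²/(2a) = 124.903 / 4.312 = 28.966 m.
Total stopping distance = 20.005 + 28.966 = 48.971 m, vs 62 m available — it stops with 62 − 48.971 = 13.029 m to spare.

Yes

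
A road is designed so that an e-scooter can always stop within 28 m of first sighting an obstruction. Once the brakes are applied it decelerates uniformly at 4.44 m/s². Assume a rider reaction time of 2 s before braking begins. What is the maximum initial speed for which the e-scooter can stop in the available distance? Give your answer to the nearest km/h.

Stopping distance: v·t_r + v²/(2a) = 28 with t_r = 2 s and a = 4.440 m/s².
So v² + 17.760 v − 248.64 = 0.
Positive root: v = −a·t_r + √((a·t_r)² + 2a·d) = −8.880 + √(78.854 + 248.64) = 9.2168 m/s.
9.2168 m/s × 3.6 = 33.180 km/h.

Maximum speed ≈ 33 km/h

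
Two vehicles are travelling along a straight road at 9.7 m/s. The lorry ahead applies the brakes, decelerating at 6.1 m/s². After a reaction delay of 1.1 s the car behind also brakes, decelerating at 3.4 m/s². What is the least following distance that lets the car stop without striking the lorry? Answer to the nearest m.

Leader travels v²/(2a_L) = 94.090 / 12.200 = 7.712 m before stopping.
Follower covers v·t_r = 9.7000 × 1.1 = 10.670 m while reacting, then v²/(2a_F) = 94.090 / 6.800 = 13.837 m while braking, for a total of 10.670 + 13.837 = 24.507 m.
Since a_F ≤ a_L and the follower starts braking later, the follower is never slower than the leader, so the closest approach is when both have stopped.
Minimum gap = 24.507 − 7.712 = 16.795 m.

Minimum gap ≈ 17 m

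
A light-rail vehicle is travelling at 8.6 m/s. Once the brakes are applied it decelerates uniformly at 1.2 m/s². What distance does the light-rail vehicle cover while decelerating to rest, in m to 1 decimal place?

Braking distance ≈ 30.8 m

Braking distance = v²/(2a) = 8.6000² / (2 × 1.200) = 73.960 / 2.400 = 30.817 m.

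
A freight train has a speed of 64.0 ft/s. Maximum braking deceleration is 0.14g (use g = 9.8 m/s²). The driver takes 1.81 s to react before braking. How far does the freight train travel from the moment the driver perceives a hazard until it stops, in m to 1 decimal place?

64 ft/s × 0.3048 = 19.5072 m/s.
a = 0.14 × 9.8 = 1.372 m/s².
Reaction distance = v·t_r = 19.5072 × 1.81 = 35.308 m.
Braking distance = v²/(2a) = 19.5072² / (2 × 1.372) = 380.531 / 2.744 = 138.677 m.
Total = 35.308 + 138.677 = 173.985 m.

Total stopping distance ≈ 174.0 m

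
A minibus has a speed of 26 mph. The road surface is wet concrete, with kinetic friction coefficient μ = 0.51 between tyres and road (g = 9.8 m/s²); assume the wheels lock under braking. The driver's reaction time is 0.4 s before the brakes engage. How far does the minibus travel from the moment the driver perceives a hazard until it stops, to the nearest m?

26 mph × 0.44704 = 11.6230 m/s.
a = μg = 0.51 × 9.8 = 4.998 m/s².
Reaction distance = v·t_r = 11.6230 × 0.4 = 4.649 m.
Braking distance = v²/(2a) = 11.6230² / (2 × 4.998) = 135.094 / 9.996 = 13.515 m.
Total = 4.649 + 13.515 = 18.164 m.

Total stopping distance ≈ 18 m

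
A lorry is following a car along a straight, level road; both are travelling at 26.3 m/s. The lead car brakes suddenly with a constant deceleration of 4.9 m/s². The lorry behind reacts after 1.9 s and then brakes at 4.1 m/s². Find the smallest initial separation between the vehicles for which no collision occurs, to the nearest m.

Minimum gap ≈ 64 m

Leader travels v²/(2a_L) = 691.690 / 9.800 = 70.581 m before stopping.
Follower covers v·t_r = 26.3000 × 1.9 = 49.970 m while reacting, then v²/(2a_F) = 691.690 / 8.200 = 84.352 m while braking, for a total of 49.970 + 84.352 = 134.322 m.
Since a_F ≤ a_L and the follower starts braking later, the follower is never slower than the leader, so the closest approach is when both have stopped.
Minimum gap = 134.322 − 70.581 = 63.741 m.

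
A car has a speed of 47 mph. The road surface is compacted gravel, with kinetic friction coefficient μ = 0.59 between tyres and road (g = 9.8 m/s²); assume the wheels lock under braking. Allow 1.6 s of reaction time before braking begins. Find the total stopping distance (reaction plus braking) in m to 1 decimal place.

Total stopping distance ≈ 71.8 m

47 mph × 0.44704 = 21.0109 m/s.
a = μg = 0.59 × 9.8 = 5.782 m/s².
Reaction distance = v·t_r = 21.0109 × 1.6 = 33.617 m.
Braking distance = v²/(2a) = 21.0109² / (2 × 5.782) = 441.458 / 11.564 = 38.175 m.
Total = 33.617 + 38.175 = 71.792 m.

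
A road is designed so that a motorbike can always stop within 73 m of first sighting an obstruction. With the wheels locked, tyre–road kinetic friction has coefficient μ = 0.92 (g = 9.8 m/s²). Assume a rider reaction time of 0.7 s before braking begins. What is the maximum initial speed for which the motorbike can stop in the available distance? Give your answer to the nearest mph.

a = μg = 0.92 × 9.8 = 9.016 m/s².
Stopping distance: v·t_r + v²/(2a) = 73 with t_r = 0.7 s and a = 9.016 m/s².
So v² + 12.622 v − 1316.34 = 0.
Positive root: v = −a·t_r + √((a·t_r)² + 2a·d) = −6.311 + √(39.829 + 1316.34) = 30.5152 m/s.
30.5152 m/s ÷ 0.44704 = 68.261 mph.

Maximum speed ≈ 68 mph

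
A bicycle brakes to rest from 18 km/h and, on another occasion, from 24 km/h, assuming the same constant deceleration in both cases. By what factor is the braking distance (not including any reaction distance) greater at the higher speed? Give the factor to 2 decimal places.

Factor ≈ 1.78

Braking distance d = v²/(2a), so with a fixed, d ∝ v².
Factor = (24/18)² = 1.3333² = 1.7777.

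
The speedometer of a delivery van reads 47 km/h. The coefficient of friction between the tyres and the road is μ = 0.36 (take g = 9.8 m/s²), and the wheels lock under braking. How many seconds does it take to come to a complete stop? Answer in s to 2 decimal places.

47 km/h ÷ 3.6 = 13.0556 m/s.
a = μg = 0.36 × 9.8 = 3.528 m/s².
Braking time = v/a = 13.0556 / 3.528 = 3.701 s.

Braking time ≈ 3.70 s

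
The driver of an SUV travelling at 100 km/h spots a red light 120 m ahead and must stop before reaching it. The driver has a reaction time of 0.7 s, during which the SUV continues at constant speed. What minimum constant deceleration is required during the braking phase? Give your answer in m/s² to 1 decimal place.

Required deceleration ≈ 3.8 m/s²

100 km/h ÷ 3.6 = 27.7778 m/s.
Distance covered during reaction = 27.7778 × 0.7 = 19.444 m.
Distance available for braking: 120 − 19.444 = 100.556 m.
v² = 2a·d ⇒ a = v²/(2d) = 27.7778² / (2 × 100.556) = 771.606 / 201.112 = 3.8367 m/s².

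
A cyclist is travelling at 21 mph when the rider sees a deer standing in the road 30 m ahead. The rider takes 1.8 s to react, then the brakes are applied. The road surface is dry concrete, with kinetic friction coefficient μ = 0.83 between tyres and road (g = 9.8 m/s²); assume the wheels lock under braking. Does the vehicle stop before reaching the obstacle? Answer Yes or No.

21 mph × 0.44704 = 9.3878 m/s.
a = μg = 0.83 × 9.8 = 8.134 m/s².
Reaction distance = 9.3878 × 1.8 = 16.898 m.
Braking distance = v²/(2a) = 88.131 / 16.268 = 5.417 m.
Total stopping distance = 16.898 + 5.417 = 22.315 m, vs 30 m available — it stops with 30 − 22.315 = 7.685 m to spare.

Yes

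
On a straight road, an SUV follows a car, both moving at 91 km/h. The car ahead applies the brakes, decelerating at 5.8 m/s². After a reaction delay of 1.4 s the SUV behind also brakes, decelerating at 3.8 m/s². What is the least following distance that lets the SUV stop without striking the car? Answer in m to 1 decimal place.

91 km/h ÷ 3.6 = 25.2778 m/s.
Leader travels v²/(2a_L) = 638.967 / 11.600 = 55.083 m before stopping.
Follower covers v·t_r = 25.2778 × 1.4 = 35.389 m while reacting, then v²/(2a_F) = 638.967 / 7.600 = 84.075 m while braking, for a total of 35.389 + 84.075 = 119.464 m.
Since a_F ≤ a_L and the follower starts braking later, the follower is never slower than the leader, so the closest approach is when both have stopped.
Minimum gap = 119.464 − 55.083 = 64.381 m.

Minimum gap ≈ 64.4 m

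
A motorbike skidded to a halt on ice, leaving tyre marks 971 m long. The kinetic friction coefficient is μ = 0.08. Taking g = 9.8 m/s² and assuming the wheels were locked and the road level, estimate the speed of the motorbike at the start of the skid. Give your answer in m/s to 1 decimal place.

Initial speed ≈ 39.0 m/s

Deceleration a = μg = 0.08 × 9.8 = 0.784 m/s².
v = √(2a·d) = √(2 × 0.784 × 971) = √1522.528 = 39.0196 m/s.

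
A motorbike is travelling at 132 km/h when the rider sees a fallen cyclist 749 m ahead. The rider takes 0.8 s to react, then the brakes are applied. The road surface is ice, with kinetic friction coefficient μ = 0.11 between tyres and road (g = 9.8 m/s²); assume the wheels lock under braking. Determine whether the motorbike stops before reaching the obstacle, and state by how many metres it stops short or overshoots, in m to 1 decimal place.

132 km/h ÷ 3.6 = 36.6667 m/s.
a = μg = 0.11 × 9.8 = 1.078 m/s².
Reaction distance = 36.6667 × 0.8 = 29.333 m.
Braking distance = v²/(2a) = 1344.447 / 2.156 = 623.584 m.
Total stopping distance = 29.333 + 623.584 = 652.917 m, vs 749 m available — it stops with 749 − 652.917 = 96.083 m to spare.

Yes — it stops 96.1 m short of the obstacle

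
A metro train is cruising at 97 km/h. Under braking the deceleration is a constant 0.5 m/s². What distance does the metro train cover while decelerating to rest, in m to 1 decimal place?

Braking distance ≈ 726.0 m

97 km/h ÷ 3.6 = 26.9444 m/s.
Braking distance = v²/(2a) = 26.9444² / (2 × 0.500) = 726.001 / 1.000 = 726.001 m.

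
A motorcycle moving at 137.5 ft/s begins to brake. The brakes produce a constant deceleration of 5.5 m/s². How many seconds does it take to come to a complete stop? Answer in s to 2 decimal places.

137.5 ft/s × 0.3048 = 41.9100 m/s.
Braking time = v/a = 41.9100 / 5.500 = 7.620 s.

Braking time ≈ 7.62 s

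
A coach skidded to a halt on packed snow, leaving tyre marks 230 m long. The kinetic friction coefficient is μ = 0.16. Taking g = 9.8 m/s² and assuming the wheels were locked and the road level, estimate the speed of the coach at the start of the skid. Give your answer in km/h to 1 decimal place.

Deceleration a = μg = 0.16 × 9.8 = 1.568 m/s².
v = √(2a·d) = √(2 × 1.568 × 230) = √721.280 = 26.8567 m/s.
= 26.8567 × 3.6 = 96.684 km/h.

Initial speed ≈ 96.7 km/h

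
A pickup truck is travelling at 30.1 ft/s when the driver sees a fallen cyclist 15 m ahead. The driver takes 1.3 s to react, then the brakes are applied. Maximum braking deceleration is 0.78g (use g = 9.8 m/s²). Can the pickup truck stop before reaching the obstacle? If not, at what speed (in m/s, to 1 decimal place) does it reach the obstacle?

30.1 ft/s × 0.3048 = 9.1745 m/s.
a = 0.78 × 9.8 = 7.644 m/s².
Reaction distance = 9.1745 × 1.3 = 11.927 m.
Braking distance needed to stop: v²/(2a) = 84.171 / 15.288 = 5.506 m, so total needed = 11.927 + 5.506 = 17.433 m > 15 m — it cannot stop.
Distance remaining when braking begins: 15 − 11.927 = 3.073 m.
v² = v₀² − 2a·d = 84.171 − 2 × 7.644 × 3.073 = 37.191 m²/s².
v = √37.191 = 6.098 m/s.

No — it strikes the obstacle at 6.1 m/s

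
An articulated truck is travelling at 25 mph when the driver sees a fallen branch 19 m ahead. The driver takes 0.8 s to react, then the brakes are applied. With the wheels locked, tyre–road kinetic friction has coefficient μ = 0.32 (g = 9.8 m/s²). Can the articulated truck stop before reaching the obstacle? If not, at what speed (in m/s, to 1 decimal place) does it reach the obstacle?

No — it strikes the obstacle at 7.9 m/s

25 mph × 0.44704 = 11.1760 m/s.
a = μg = 0.32 × 9.8 = 3.136 m/s².
Reaction distance = 11.1760 × 0.8 = 8.941 m.
Braking distance needed to stop: v²/(2a) = 124.903 / 6.272 = 19.914 m, so total needed = 8.941 + 19.914 = 28.855 m > 19 m — it cannot stop.
Distance remaining when braking begins: 19 − 8.941 = 10.059 m.
v² = v₀² − 2a·d = 124.903 − 2 × 3.136 × 10.059 = 61.813 m²/s².
v = √61.813 = 7.862 m/s.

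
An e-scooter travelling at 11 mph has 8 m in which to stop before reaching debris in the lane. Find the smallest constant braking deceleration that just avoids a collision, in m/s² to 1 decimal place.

11 mph × 0.44704 = 4.9174 m/s.
v² = 2a·d ⇒ a = v²/(2d) = 4.9174² / (2 × 8.000) = 24.181 / 16.000 = 1.5113 m/s².

Required deceleration ≈ 1.5 m/s²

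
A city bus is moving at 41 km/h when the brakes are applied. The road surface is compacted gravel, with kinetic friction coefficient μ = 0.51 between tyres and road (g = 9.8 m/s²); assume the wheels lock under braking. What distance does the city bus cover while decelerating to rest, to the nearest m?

41 km/h ÷ 3.6 = 11.3889 m/s.
a = μg = 0.51 × 9.8 = 4.998 m/s².
Braking distance = v²/(2a) = 11.3889² / (2 × 4.998) = 129.707 / 9.996 = 12.976 m.

Braking distance ≈ 13 m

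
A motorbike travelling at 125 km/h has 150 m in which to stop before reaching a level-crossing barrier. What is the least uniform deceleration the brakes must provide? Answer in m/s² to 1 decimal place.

Required deceleration ≈ 4.0 m/s²

125 km/h ÷ 3.6 = 34.7222 m/s.
v² = 2a·d ⇒ a = v²/(2d) = 34.7222² / (2 × 150.000) = 1205.631 / 300.000 = 4.0188 m/s².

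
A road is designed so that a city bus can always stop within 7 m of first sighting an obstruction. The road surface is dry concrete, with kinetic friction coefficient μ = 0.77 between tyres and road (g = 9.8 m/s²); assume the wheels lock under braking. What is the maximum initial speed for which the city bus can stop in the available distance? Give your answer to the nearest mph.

a = μg = 0.77 × 9.8 = 7.546 m/s².
v²/(2a) = d ⇒ v = √(2 × 7.546 × 7) = √105.64 = 10.2781 m/s.
10.2781 m/s ÷ 0.44704 = 22.991 mph.

Maximum speed ≈ 23 mph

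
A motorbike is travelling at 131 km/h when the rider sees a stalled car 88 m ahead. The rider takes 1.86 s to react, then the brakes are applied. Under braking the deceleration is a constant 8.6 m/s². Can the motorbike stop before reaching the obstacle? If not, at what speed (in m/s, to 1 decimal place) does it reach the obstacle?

131 km/h ÷ 3.6 = 36.3889 m/s.
Reaction distance = 36.3889 × 1.86 = 67.683 m.
Braking distance needed to stop: v²/(2a) = 1324.152 / 17.200 = 76.986 m, so total needed = 67.683 + 76.986 = 144.669 m > 88 m — it cannot stop.
Distance remaining when braking begins: 88 − 67.683 = 20.317 m.
v² = v₀² − 2a·d = 1324.152 − 2 × 8.600 × 20.317 = 974.700 m²/s².
v = √974.700 = 31.220 m/s.

No — it strikes the obstacle at 31.2 m/s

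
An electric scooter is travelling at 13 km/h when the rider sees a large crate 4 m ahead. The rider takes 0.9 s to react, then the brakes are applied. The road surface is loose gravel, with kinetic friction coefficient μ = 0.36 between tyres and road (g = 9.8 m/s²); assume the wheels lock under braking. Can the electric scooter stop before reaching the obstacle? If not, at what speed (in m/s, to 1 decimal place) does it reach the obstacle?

13 km/h ÷ 3.6 = 3.6111 m/s.
a = μg = 0.36 × 9.8 = 3.528 m/s².
Reaction distance = 3.6111 × 0.9 = 3.250 m.
Braking distance needed to stop: v²/(2a) = 13.040 / 7.056 = 1.848 m, so total needed = 3.250 + 1.848 = 5.098 m > 4 m — it cannot stop.
Distance remaining when braking begins: 4 − 3.250 = 0.750 m.
v² = v₀² − 2a·d = 13.040 − 2 × 3.528 × 0.750 = 7.748 m²/s².
v = √7.748 = 2.784 m/s.

No — it strikes the obstacle at 2.8 m/s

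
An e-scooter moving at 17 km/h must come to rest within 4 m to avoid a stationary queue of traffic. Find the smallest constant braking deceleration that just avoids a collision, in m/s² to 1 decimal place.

17 km/h ÷ 3.6 = 4.7222 m/s.
v² = 2a·d ⇒ a = v²/(2d) = 4.7222² / (2 × 4.000) = 22.299 / 8.000 = 2.7874 m/s².

Required deceleration ≈ 2.8 m/s²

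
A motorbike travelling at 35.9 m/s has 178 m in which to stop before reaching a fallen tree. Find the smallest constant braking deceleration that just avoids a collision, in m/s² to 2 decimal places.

v² = 2a·d ⇒ a = v²/(2d) = 35.9000² / (2 × 178.000) = 1288.810 / 356.000 = 3.6203 m/s².

Required deceleration ≈ 3.62 m/s²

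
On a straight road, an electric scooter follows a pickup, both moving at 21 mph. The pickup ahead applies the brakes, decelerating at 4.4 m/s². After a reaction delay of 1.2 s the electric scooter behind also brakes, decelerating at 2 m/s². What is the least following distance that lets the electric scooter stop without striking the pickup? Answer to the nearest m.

Minimum gap ≈ 23 m

21 mph × 0.44704 = 9.3878 m/s.
Leader travels v²/(2a_L) = 88.131 / 8.800 = 10.015 m before stopping.
Follower covers v·t_r = 9.3878 × 1.2 = 11.265 m while reacting, then v²/(2a_F) = 88.131 / 4.000 = 22.033 m while braking, for a total of 11.265 + 22.033 = 33.298 m.
Since a_F ≤ a_L and the follower starts braking later, the follower is never slower than the leader, so the closest approach is when both have stopped.
Minimum gap = 33.298 − 10.015 = 23.283 m.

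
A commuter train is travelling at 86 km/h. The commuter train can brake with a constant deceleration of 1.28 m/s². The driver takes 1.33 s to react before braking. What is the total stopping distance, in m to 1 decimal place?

Total stopping distance ≈ 254.7 m

86 km/h ÷ 3.6 = 23.8889 m/s.
Reaction distance = v·t_r = 23.8889 × 1.33 = 31.772 m.
Braking distance = v²/(2a) = 23.8889² / (2 × 1.280) = 570.680 / 2.560 = 222.922 m.
Total = 31.772 + 222.922 = 254.694 m.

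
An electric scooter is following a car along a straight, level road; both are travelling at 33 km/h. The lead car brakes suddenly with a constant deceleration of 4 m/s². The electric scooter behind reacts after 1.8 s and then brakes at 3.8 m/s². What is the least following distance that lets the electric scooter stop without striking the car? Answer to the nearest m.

33 km/h ÷ 3.6 = 9.1667 m/s.
Leader travels v²/(2a_L) = 84.028 / 8.000 = 10.504 m before stopping.
Follower covers v·t_r = 9.1667 × 1.8 = 16.500 m while reacting, then v²/(2a_F) = 84.028 / 7.600 = 11.056 m while braking, for a total of 16.500 + 11.056 = 27.556 m.
Since a_F ≤ a_L and the follower starts braking later, the follower is never slower than the leader, so the closest approach is when both have stopped.
Minimum gap = 27.556 − 10.504 = 17.052 m.

Minimum gap ≈ 17 m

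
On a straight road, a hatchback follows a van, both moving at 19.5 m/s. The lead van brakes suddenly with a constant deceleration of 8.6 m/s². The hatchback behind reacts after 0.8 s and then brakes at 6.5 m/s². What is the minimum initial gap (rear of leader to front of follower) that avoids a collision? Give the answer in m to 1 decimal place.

Minimum gap ≈ 22.7 m

Leader travels v²/(2a_L) = 380.250 / 17.200 = 22.108 m before stopping.
Follower covers v·t_r = 19.5000 × 0.8 = 15.600 m while reacting, then v²/(2a_F) = 380.250 / 13.000 = 29.250 m while braking, for a total of 15.600 + 29.250 = 44.850 m.
Since a_F ≤ a_L and the follower starts braking later, the follower is never slower than the leader, so the closest approach is when both have stopped.
Minimum gap = 44.850 − 22.108 = 22.742 m.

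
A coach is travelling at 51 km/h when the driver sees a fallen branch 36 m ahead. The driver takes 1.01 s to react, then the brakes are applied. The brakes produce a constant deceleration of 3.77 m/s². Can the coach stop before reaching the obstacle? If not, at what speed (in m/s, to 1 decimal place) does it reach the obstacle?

No — it strikes the obstacle at 6.1 m/s

51 km/h ÷ 3.6 = 14.1667 m/s.
Reaction distance = 14.1667 × 1.01 = 14.308 m.
Braking distance needed to stop: v²/(2a) = 200.695 / 7.540 = 26.617 m, so total needed = 14.308 + 26.617 = 40.925 m > 36 m — it cannot stop.
Distance remaining when braking begins: 36 − 14.308 = 21.692 m.
v² = v₀² − 2a·d = 200.695 − 2 × 3.770 × 21.692 = 37.137 m²/s².
v = √37.137 = 6.094 m/s.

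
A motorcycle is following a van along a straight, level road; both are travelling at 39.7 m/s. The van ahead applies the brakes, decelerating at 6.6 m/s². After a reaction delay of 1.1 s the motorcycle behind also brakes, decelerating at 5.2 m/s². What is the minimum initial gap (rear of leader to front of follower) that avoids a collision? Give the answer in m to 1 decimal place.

Minimum gap ≈ 75.8 m

Leader travels v²/(2a_L) = 1576.090 / 13.200 = 119.401 m before stopping.
Follower covers v·t_r = 39.7000 × 1.1 = 43.670 m while reacting, then v²/(2a_F) = 1576.090 / 10.400 = 151.547 m while braking, for a total of 43.670 + 151.547 = 195.217 m.
Since a_F ≤ a_L and the follower starts braking later, the follower is never slower than the leader, so the closest approach is when both have stopped.
Minimum gap = 195.217 − 119.401 = 75.816 m.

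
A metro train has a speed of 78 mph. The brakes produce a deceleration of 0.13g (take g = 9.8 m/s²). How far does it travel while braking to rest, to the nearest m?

Braking distance ≈ 477 m

78 mph × 0.44704 = 34.8691 m/s.
a = 0.13 × 9.8 = 1.274 m/s².
Braking distance = v²/(2a) = 34.8691² / (2 × 1.274) = 1215.854 / 2.548 = 477.180 m.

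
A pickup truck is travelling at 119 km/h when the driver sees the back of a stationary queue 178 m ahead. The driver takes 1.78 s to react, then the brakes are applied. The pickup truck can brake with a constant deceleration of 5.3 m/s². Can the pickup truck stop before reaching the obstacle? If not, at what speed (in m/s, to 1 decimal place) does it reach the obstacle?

Yes — it stops about 16.1 m short of the obstacle, so it never reaches it

119 km/h ÷ 3.6 = 33.0556 m/s.
Reaction distance = 33.0556 × 1.78 = 58.839 m.
Braking distance = v²/(2a) = 1092.673 / 10.600 = 103.082 m.
Total stopping distance = 58.839 + 103.082 = 161.921 m, vs 178 m available — it stops with 178 − 161.921 = 16.079 m to spare.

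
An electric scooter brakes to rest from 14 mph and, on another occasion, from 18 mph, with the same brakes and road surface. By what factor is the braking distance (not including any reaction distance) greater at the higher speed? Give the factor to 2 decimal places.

Factor ≈ 1.65

Braking distance d = v²/(2a), so with a fixed, d ∝ v².
Factor = (18/14)² = 1.2857² = 1.6530.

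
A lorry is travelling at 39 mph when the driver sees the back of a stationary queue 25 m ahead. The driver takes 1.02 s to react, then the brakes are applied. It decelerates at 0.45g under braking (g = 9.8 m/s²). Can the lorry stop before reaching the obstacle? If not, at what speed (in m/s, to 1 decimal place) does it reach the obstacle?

No — it strikes the obstacle at 15.5 m/s

39 mph × 0.44704 = 17.4346 m/s.
a = 0.45 × 9.8 = 4.410 m/s².
Reaction distance = 17.4346 × 1.02 = 17.783 m.
Braking distance needed to stop: v²/(2a) = 303.965 / 8.820 = 34.463 m, so total needed = 17.783 + 34.463 = 52.246 m > 25 m — it cannot stop.
Distance remaining when braking begins: 25 − 17.783 = 7.217 m.
v² = v₀² − 2a·d = 303.965 − 2 × 4.410 × 7.217 = 240.311 m²/s².
v = √240.311 = 15.502 m/s.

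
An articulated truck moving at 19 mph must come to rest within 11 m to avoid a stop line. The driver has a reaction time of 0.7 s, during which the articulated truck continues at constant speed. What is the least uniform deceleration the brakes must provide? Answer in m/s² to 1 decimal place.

19 mph × 0.44704 = 8.4938 m/s.
Distance covered during reaction = 8.4938 × 0.7 = 5.946 m.
Distance available for braking: 11 − 5.946 = 5.054 m.
v² = 2a·d ⇒ a = v²/(2d) = 8.4938² / (2 × 5.054) = 72.145 / 10.108 = 7.1374 m/s².

Required deceleration ≈ 7.1 m/s²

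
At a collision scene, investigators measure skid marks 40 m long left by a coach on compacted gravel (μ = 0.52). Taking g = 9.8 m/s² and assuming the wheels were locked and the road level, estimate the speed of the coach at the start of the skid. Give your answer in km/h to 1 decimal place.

Initial speed ≈ 72.7 km/h

Deceleration a = μg = 0.52 × 9.8 = 5.096 m/s².
v = √(2a·d) = √(2 × 5.096 × 40) = √407.680 = 20.1911 m/s.
= 20.1911 × 3.6 = 72.688 km/h.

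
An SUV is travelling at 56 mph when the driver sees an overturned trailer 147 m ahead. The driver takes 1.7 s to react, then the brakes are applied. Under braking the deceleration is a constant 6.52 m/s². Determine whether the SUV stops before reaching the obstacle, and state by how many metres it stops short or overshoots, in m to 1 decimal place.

Yes — it stops 56.4 m short of the obstacle

56 mph × 0.44704 = 25.0342 m/s.
Reaction distance = 25.0342 × 1.7 = 42.558 m.
Braking distance = v²/(2a) = 626.711 / 13.040 = 48.061 m.
Total stopping distance = 42.558 + 48.061 = 90.619 m, vs 147 m available — it stops with 147 − 90.619 = 56.381 m to spare.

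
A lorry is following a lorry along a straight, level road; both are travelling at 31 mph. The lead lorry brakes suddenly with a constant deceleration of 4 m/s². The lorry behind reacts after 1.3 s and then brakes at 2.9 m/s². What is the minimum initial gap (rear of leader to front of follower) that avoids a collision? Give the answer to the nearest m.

31 mph × 0.44704 = 13.8582 m/s.
Leader travels v²/(2a_L) = 192.050 / 8.000 = 24.006 m before stopping.
Follower covers v·t_r = 13.8582 × 1.3 = 18.016 m while reacting, then v²/(2a_F) = 192.050 / 5.800 = 33.112 m while braking, for a total of 18.016 + 33.112 = 51.128 m.
Since a_F ≤ a_L and the follower starts braking later, the follower is never slower than the leader, so the closest approach is when both have stopped.
Minimum gap = 51.128 − 24.006 = 27.122 m.

Minimum gap ≈ 27 m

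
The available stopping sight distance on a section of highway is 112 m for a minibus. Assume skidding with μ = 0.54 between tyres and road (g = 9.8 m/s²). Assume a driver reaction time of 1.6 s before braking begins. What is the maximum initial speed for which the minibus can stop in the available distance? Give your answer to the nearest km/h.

a = μg = 0.54 × 9.8 = 5.292 m/s².
Stopping distance: v·t_r + v²/(2a) = 112 with t_r = 1.6 s and a = 5.292 m/s².
So v² + 16.934 v − 1185.41 = 0.
Positive root: v = −a·t_r + √((a·t_r)² + 2a·d) = −8.467 + √(71.690 + 1185.41) = 26.9886 m/s.
26.9886 m/s × 3.6 = 97.159 km/h.

Maximum speed ≈ 97 km/h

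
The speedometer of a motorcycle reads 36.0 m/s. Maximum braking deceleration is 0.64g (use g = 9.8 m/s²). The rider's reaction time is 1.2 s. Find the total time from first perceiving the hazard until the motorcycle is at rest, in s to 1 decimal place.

Total time ≈ 6.9 s

a = 0.64 × 9.8 = 6.272 m/s².
Braking time = v/a = 36.0000 / 6.272 = 5.740 s.
Total = 1.2 + 5.740 = 6.940 s.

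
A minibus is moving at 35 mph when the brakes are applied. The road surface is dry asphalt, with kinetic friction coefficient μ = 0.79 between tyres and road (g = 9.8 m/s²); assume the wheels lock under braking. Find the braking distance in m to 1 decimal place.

Braking distance ≈ 15.8 m

35 mph × 0.44704 = 15.6464 m/s.
a = μg = 0.79 × 9.8 = 7.742 m/s².
Braking distance = v²/(2a) = 15.6464² / (2 × 7.742) = 244.810 / 15.484 = 15.811 m.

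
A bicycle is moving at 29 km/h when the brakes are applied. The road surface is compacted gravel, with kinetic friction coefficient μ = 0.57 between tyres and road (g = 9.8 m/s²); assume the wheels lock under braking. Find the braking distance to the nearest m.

Braking distance ≈ 6 m

29 km/h ÷ 3.6 = 8.0556 m/s.
a = μg = 0.57 × 9.8 = 5.586 m/s².
Braking distance = v²/(2a) = 8.0556² / (2 × 5.586) = 64.893 / 11.172 = 5.809 m.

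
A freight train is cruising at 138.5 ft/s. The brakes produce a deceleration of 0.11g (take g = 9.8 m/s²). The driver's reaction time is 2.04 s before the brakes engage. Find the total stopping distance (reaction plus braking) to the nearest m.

Total stopping distance ≈ 913 m

138.5 ft/s × 0.3048 = 42.2148 m/s.
a = 0.11 × 9.8 = 1.078 m/s².
Reaction distance = v·t_r = 42.2148 × 2.04 = 86.118 m.
Braking distance = v²/(2a) = 42.2148² / (2 × 1.078) = 1782.089 / 2.156 = 826.572 m.
Total = 86.118 + 826.572 = 912.690 m.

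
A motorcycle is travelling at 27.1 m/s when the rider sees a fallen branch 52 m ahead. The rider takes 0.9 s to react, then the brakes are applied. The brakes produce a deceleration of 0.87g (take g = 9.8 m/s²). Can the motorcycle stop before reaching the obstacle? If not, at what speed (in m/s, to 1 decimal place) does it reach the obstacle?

No — it strikes the obstacle at 16.2 m/s

a = 0.87 × 9.8 = 8.526 m/s².
Reaction distance = 27.1000 × 0.9 = 24.390 m.
Braking distance needed to stop: v²/(2a) = 734.410 / 17.052 = 43.069 m, so total needed = 24.390 + 43.069 = 67.459 m > 52 m — it cannot stop.
Distance remaining when braking begins: 52 − 24.390 = 27.610 m.
v² = v₀² − 2a·d = 734.410 − 2 × 8.526 × 27.610 = 263.604 m²/s².
v = √263.604 = 16.236 m/s.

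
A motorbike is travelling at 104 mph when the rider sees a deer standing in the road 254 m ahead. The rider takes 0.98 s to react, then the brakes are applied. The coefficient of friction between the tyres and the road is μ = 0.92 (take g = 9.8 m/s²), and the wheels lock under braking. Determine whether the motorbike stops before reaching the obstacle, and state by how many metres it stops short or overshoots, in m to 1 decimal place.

Yes — it stops 88.6 m short of the obstacle

104 mph × 0.44704 = 46.4922 m/s.
a = μg = 0.92 × 9.8 = 9.016 m/s².
Reaction distance = 46.4922 × 0.98 = 45.562 m.
Braking distance = v²/(2a) = 2161.525 / 18.032 = 119.872 m.
Total stopping distance = 45.562 + 119.872 = 165.434 m, vs 254 m available — it stops with 254 − 165.434 = 88.566 m to spare.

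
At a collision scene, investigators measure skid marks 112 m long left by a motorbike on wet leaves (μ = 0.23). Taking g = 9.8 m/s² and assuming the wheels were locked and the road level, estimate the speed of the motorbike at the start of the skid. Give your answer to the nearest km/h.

Initial speed ≈ 81 km/h

Deceleration a = μg = 0.23 × 9.8 = 2.254 m/s².
v = √(2a·d) = √(2 × 2.254 × 112) = √504.896 = 22.4699 m/s.
= 22.4699 × 3.6 = 80.892 km/h.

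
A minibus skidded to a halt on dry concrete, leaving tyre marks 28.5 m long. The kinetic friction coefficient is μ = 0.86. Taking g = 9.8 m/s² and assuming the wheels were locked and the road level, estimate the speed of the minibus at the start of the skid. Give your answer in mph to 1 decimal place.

Deceleration a = μg = 0.86 × 9.8 = 8.428 m/s².
v = √(2a·d) = √(2 × 8.428 × 28.5) = √480.396 = 21.9179 m/s.
= 21.9179 ÷ 0.44704 = 49.029 mph.

Initial speed ≈ 49.0 mph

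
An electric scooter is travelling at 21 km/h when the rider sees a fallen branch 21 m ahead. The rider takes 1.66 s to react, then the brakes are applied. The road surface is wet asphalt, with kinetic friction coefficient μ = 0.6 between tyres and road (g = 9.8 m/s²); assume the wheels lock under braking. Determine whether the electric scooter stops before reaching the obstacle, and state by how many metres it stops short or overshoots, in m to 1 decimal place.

Yes — it stops 8.4 m short of the obstacle

21 km/h ÷ 3.6 = 5.8333 m/s.
a = μg = 0.6 × 9.8 = 5.880 m/s².
Reaction distance = 5.8333 × 1.66 = 9.683 m.
Braking distance = v²/(2a) = 34.027 / 11.760 = 2.893 m.
Total stopping distance = 9.683 + 2.893 = 12.576 m, vs 21 m available — it stops with 21 − 12.576 = 8.424 m to spare.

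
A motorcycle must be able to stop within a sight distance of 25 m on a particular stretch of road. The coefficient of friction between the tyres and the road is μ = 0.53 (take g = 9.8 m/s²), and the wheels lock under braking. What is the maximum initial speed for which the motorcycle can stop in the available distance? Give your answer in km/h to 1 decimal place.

Maximum speed ≈ 58.0 km/h

a = μg = 0.53 × 9.8 = 5.194 m/s².
v²/(2a) = d ⇒ v = √(2 × 5.194 × 25) = √259.70 = 16.1152 m/s.
16.1152 m/s × 3.6 = 58.015 km/h.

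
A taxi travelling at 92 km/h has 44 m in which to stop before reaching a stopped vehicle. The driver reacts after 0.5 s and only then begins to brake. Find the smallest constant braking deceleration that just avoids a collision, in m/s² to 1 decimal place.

92 km/h ÷ 3.6 = 25.5556 m/s.
Distance covered during reaction = 25.5556 × 0.5 = 12.778 m.
Distance available for braking: 44 − 12.778 = 31.222 m.
v² = 2a·d ⇒ a = v²/(2d) = 25.5556² / (2 × 31.222) = 653.089 / 62.444 = 10.4588 m/s².

Required deceleration ≈ 10.5 m/s²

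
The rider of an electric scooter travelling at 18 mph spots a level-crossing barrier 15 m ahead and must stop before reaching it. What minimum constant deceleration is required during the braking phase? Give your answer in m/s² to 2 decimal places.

Required deceleration ≈ 2.16 m/s²

18 mph × 0.44704 = 8.0467 m/s.
v² = 2a·d ⇒ a = v²/(2d) = 8.0467² / (2 × 15.000) = 64.749 / 30.000 = 2.1583 m/s².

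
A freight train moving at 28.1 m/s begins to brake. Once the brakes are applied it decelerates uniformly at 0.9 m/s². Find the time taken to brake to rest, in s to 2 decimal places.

Braking time = v/a = 28.1000 / 0.900 = 31.222 s.

Braking time ≈ 31.22 s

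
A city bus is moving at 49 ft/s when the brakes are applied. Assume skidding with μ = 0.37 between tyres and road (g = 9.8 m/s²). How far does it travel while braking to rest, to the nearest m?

49 ft/s × 0.3048 = 14.9352 m/s.
a = μg = 0.37 × 9.8 = 3.626 m/s².
Braking distance = v²/(2a) = 14.9352² / (2 × 3.626) = 223.060 / 7.252 = 30.758 m.

Braking distance ≈ 31 m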